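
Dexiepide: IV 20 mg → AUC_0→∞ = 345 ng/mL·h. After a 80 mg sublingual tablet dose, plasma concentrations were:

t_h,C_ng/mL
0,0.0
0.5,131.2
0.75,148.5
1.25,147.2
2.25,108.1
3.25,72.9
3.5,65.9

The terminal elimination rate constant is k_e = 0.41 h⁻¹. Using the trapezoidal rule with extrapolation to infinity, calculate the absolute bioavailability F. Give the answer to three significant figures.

Trapezoidal AUC_0→3.5 (sublingual tablet):
  [0→0.5]: (0.0+131.2)/2 × 0.5 = 32.8
  [0.5→0.75]: (131.2+148.5)/2 × 0.25 = 34.9625
  [0.75→1.25]: (148.5+147.2)/2 × 0.5 = 73.925
  [1.25→2.25]: (147.2+108.1)/2 × 1 = 127.65
  [2.25→3.25]: (108.1+72.9)/2 × 1 = 90.5
  [3.25→3.5]: (72.9+65.9)/2 × 0.25 = 17.35
  Sum = 377.1875 ng/mL·h
Tail: C_last/k_e = 65.9/0.41 = 160.732
AUC_0→∞ (sublingual tablet) = 377.1875 + 160.732 = 537.9195 ng/mL·h
F = (AUC_ev/D_ev)/(AUC_iv/D_iv) = (537.9195/80)/(345/20) = 6.72399/17.25 = 0.3898

F = 0.390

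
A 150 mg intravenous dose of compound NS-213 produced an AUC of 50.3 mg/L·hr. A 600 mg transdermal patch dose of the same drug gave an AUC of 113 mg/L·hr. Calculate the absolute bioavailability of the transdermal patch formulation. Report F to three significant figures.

F = 0.562

F = (AUC_ev / D_ev) / (AUC_iv / D_iv)
  = (113/600) / (50.3/150)
  = 0.188333 / 0.335333 = 0.5616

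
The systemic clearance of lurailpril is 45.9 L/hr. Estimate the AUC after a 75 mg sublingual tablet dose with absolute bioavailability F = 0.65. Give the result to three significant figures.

AUC = 1.06 mg/L·hr

AUC_0→∞ = F × Dose / CL
        = 0.65 × 75 / 45.9 = 1.06209 mg/L·hr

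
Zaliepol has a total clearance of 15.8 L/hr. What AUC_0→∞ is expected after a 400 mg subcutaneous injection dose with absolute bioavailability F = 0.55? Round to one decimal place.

AUC = 13.9 mg/L·hr

AUC_0→∞ = F × Dose / CL
        = 0.55 × 400 / 15.8 = 13.9241 mg/L·hr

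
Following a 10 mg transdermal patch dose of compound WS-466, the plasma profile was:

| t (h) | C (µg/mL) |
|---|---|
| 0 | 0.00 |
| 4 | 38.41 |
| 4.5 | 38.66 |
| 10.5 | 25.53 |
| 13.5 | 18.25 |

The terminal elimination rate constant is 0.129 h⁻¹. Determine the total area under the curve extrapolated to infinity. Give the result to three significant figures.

Trapezoidal AUC_0→13.5:
  [0→4]: (0.00+38.41)/2 × 4 = 76.82
  [4→4.5]: (38.41+38.66)/2 × 0.5 = 19.2675
  [4.5→10.5]: (38.66+25.53)/2 × 6 = 192.57
  [10.5→13.5]: (25.53+18.25)/2 × 3 = 65.67
  Sum = 354.3275 µg/mL·h
Extrapolated tail: C_last / k_e = 18.25 / 0.129 = 141.473
AUC_0→∞ = 354.3275 + 141.473 = 495.8005 µg/mL·h

AUC = 496 µg/mL·h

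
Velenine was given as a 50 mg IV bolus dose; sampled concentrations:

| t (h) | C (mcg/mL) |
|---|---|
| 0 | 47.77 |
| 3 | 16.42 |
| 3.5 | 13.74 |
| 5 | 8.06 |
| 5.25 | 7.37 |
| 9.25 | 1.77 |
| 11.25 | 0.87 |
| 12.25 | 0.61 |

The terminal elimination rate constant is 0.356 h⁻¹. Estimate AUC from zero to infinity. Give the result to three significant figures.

AUC = 145 mcg/mL·h

Trapezoidal AUC_0→12.25:
  [0→3]: (47.77+16.42)/2 × 3 = 96.285
  [3→3.5]: (16.42+13.74)/2 × 0.5 = 7.54
  [3.5→5]: (13.74+8.06)/2 × 1.5 = 16.35
  [5→5.25]: (8.06+7.37)/2 × 0.25 = 1.92875
  [5.25→9.25]: (7.37+1.77)/2 × 4 = 18.28
  [9.25→11.25]: (1.77+0.87)/2 × 2 = 2.64
  [11.25→12.25]: (0.87+0.61)/2 × 1 = 0.74
  Sum = 143.76375 mcg/mL·h
Extrapolated tail: C_last / k_e = 0.61 / 0.356 = 1.713
AUC_0→∞ = 143.76375 + 1.713 = 145.47675 mcg/mL·h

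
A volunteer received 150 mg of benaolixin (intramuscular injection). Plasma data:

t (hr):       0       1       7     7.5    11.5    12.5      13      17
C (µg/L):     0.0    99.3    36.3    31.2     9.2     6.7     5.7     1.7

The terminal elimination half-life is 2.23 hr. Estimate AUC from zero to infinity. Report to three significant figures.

Trapezoidal AUC_0→17:
  [0→1]: (0.0+99.3)/2 × 1 = 49.65
  [1→7]: (99.3+36.3)/2 × 6 = 406.8
  [7→7.5]: (36.3+31.2)/2 × 0.5 = 16.875
  [7.5→11.5]: (31.2+9.2)/2 × 4 = 80.8
  [11.5→12.5]: (9.2+6.7)/2 × 1 = 7.95
  [12.5→13]: (6.7+5.7)/2 × 0.5 = 3.1
  [13→17]: (5.7+1.7)/2 × 4 = 14.8
  Sum = 579.975 µg/L·hr
k_e = ln2 / t½ = 0.693147 / 2.23 = 0.3108 hr^-1
Extrapolated tail: C_last / k_e = 1.7 / 0.3108 = 5.470
AUC_0→∞ = 579.975 + 5.470 = 585.445 µg/L·hr

AUC = 585 µg/L·hr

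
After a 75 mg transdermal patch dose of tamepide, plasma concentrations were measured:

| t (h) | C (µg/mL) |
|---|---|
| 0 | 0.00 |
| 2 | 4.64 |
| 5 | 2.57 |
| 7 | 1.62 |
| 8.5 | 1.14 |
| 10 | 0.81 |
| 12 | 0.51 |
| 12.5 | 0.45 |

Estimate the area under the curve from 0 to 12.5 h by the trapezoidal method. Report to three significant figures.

AUC = 24.7 µg/mL·h

Trapezoidal AUC_0→12.5:
  [0→2]: (0.00+4.64)/2 × 2 = 4.64
  [2→5]: (4.64+2.57)/2 × 3 = 10.815
  [5→7]: (2.57+1.62)/2 × 2 = 4.19
  [7→8.5]: (1.62+1.14)/2 × 1.5 = 2.07
  [8.5→10]: (1.14+0.81)/2 × 1.5 = 1.4625
  [10→12]: (0.81+0.51)/2 × 2 = 1.32
  [12→12.5]: (0.51+0.45)/2 × 0.5 = 0.24
  Sum = 24.7375 µg/mL·h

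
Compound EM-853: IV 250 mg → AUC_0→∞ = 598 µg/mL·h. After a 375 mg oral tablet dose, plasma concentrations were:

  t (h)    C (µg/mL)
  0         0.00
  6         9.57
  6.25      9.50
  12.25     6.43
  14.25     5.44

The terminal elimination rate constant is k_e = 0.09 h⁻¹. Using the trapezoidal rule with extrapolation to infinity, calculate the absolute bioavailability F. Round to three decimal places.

Trapezoidal AUC_0→14.25 (oral tablet):
  [0→6]: (0.00+9.57)/2 × 6 = 28.71
  [6→6.25]: (9.57+9.50)/2 × 0.25 = 2.38375
  [6.25→12.25]: (9.50+6.43)/2 × 6 = 47.79
  [12.25→14.25]: (6.43+5.44)/2 × 2 = 11.87
  Sum = 90.75375 µg/mL·h
Tail: C_last/k_e = 5.44/0.09 = 60.444
AUC_0→∞ (oral tablet) = 90.75375 + 60.444 = 151.19775 µg/mL·h
F = (AUC_ev/D_ev)/(AUC_iv/D_iv) = (151.19775/375)/(598/250) = 0.403194/2.392 = 0.1686

F = 0.169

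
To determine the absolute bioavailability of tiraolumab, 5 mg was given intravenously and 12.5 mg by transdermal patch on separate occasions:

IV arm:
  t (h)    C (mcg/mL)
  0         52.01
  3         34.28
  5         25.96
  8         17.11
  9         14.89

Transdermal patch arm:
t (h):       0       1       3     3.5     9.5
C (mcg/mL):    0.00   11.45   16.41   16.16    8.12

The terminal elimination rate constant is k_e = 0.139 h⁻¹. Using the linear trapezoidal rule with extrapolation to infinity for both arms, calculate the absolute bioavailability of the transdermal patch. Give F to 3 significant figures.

F = 0.183

Trapezoidal AUC_0→9 (IV):
  [0→3]: (52.01+34.28)/2 × 3 = 129.435
  [3→5]: (34.28+25.96)/2 × 2 = 60.24
  [5→8]: (25.96+17.11)/2 × 3 = 64.605
  [8→9]: (17.11+14.89)/2 × 1 = 16.0
  Sum = 270.28 mcg/mL·h
IV tail: 14.89/0.139 = 107.122; AUC_iv,0→∞ = 270.28 + 107.122 = 377.402 mcg/mL·h
Trapezoidal AUC_0→9.5 (transdermal patch):
  [0→1]: (0.00+11.45)/2 × 1 = 5.725
  [1→3]: (11.45+16.41)/2 × 2 = 27.86
  [3→3.5]: (16.41+16.16)/2 × 0.5 = 8.1425
  [3.5→9.5]: (16.16+8.12)/2 × 6 = 72.84
  Sum = 114.5675 mcg/mL·h
transdermal patch tail: 8.12/0.139 = 58.417; AUC_ev,0→∞ = 114.5675 + 58.417 = 172.9845 mcg/mL·h
F = (AUC_ev/D_ev)/(AUC_iv/D_iv) = (172.9845/12.5)/(377.402/5) = 13.83876/75.4804 = 0.1833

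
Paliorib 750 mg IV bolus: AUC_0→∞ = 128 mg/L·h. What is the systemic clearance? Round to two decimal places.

CL = 5.86 L/h

CL = Dose_iv / AUC_0→∞
   = 750 / 128 = 5.859375 L/h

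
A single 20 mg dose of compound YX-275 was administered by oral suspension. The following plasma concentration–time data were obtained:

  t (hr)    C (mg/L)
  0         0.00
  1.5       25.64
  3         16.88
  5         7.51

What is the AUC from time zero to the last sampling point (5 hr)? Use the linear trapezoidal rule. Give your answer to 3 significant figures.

Trapezoidal AUC_0→5:
  [0→1.5]: (0.00+25.64)/2 × 1.5 = 19.23
  [1.5→3]: (25.64+16.88)/2 × 1.5 = 31.89
  [3→5]: (16.88+7.51)/2 × 2 = 24.39
  Sum = 75.51 mg/L·hr

AUC = 75.5 mg/L·hr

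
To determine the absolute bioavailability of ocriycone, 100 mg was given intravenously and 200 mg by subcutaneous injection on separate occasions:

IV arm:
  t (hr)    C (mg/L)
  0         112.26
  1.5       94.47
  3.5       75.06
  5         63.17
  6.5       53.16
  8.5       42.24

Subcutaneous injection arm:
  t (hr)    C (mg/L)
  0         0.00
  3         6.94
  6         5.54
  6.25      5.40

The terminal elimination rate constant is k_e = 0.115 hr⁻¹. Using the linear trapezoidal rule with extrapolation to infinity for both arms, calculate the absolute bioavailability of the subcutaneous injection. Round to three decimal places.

Trapezoidal AUC_0→8.5 (IV):
  [0→1.5]: (112.26+94.47)/2 × 1.5 = 155.0475
  [1.5→3.5]: (94.47+75.06)/2 × 2 = 169.53
  [3.5→5]: (75.06+63.17)/2 × 1.5 = 103.6725
  [5→6.5]: (63.17+53.16)/2 × 1.5 = 87.2475
  [6.5→8.5]: (53.16+42.24)/2 × 2 = 95.4
  Sum = 610.8975 mg/L·hr
IV tail: 42.24/0.115 = 367.304; AUC_iv,0→∞ = 610.8975 + 367.304 = 978.2015 mg/L·hr
Trapezoidal AUC_0→6.25 (subcutaneous injection):
  [0→3]: (0.00+6.94)/2 × 3 = 10.41
  [3→6]: (6.94+5.54)/2 × 3 = 18.72
  [6→6.25]: (5.54+5.40)/2 × 0.25 = 1.3675
  Sum = 30.4975 mg/L·hr
subcutaneous injection tail: 5.40/0.115 = 46.957; AUC_ev,0→∞ = 30.4975 + 46.957 = 77.4545 mg/L·hr
F = (AUC_ev/D_ev)/(AUC_iv/D_iv) = (77.4545/200)/(978.2015/100) = 0.3872725/9.782015 = 0.0396

F = 0.040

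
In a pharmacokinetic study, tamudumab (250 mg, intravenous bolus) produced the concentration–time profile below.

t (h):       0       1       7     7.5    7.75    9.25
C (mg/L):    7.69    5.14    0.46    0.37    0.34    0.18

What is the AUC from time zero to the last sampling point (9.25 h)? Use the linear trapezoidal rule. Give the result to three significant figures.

Trapezoidal AUC_0→9.25:
  [0→1]: (7.69+5.14)/2 × 1 = 6.415
  [1→7]: (5.14+0.46)/2 × 6 = 16.8
  [7→7.5]: (0.46+0.37)/2 × 0.5 = 0.2075
  [7.5→7.75]: (0.37+0.34)/2 × 0.25 = 0.08875
  [7.75→9.25]: (0.34+0.18)/2 × 1.5 = 0.39
  Sum = 23.90125 mg/L·h

AUC = 23.9 mg/L·h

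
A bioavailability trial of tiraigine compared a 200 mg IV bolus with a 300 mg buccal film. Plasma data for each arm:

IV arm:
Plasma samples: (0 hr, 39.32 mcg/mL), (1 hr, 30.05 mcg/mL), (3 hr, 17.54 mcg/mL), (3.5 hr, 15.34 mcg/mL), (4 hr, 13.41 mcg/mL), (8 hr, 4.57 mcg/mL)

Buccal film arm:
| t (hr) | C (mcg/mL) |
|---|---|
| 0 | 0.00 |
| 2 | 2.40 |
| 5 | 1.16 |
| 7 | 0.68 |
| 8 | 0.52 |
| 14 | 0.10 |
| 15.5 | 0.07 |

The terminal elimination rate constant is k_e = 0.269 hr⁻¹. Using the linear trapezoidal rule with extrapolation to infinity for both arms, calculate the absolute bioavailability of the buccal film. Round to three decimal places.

Trapezoidal AUC_0→8 (IV):
  [0→1]: (39.32+30.05)/2 × 1 = 34.685
  [1→3]: (30.05+17.54)/2 × 2 = 47.59
  [3→3.5]: (17.54+15.34)/2 × 0.5 = 8.22
  [3.5→4]: (15.34+13.41)/2 × 0.5 = 7.1875
  [4→8]: (13.41+4.57)/2 × 4 = 35.96
  Sum = 133.6425 mcg/mL·hr
IV tail: 4.57/0.269 = 16.989; AUC_iv,0→∞ = 133.6425 + 16.989 = 150.6315 mcg/mL·hr
Trapezoidal AUC_0→15.5 (buccal film):
  [0→2]: (0.00+2.40)/2 × 2 = 2.4
  [2→5]: (2.40+1.16)/2 × 3 = 5.34
  [5→7]: (1.16+0.68)/2 × 2 = 1.84
  [7→8]: (0.68+0.52)/2 × 1 = 0.6
  [8→14]: (0.52+0.10)/2 × 6 = 1.86
  [14→15.5]: (0.10+0.07)/2 × 1.5 = 0.1275
  Sum = 12.1675 mcg/mL·hr
buccal film tail: 0.07/0.269 = 0.260; AUC_ev,0→∞ = 12.1675 + 0.260 = 12.4275 mcg/mL·hr
F = (AUC_ev/D_ev)/(AUC_iv/D_iv) = (12.4275/300)/(150.6315/200) = 0.041425/0.7531575 = 0.0550

F = 0.055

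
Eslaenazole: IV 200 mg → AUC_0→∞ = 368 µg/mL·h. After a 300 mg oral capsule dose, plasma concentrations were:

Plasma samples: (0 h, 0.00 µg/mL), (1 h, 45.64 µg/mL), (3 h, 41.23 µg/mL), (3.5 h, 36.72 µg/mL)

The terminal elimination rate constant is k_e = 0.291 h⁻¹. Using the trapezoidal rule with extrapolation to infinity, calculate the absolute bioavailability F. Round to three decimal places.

F = 0.463

Trapezoidal AUC_0→3.5 (oral capsule):
  [0→1]: (0.00+45.64)/2 × 1 = 22.82
  [1→3]: (45.64+41.23)/2 × 2 = 86.87
  [3→3.5]: (41.23+36.72)/2 × 0.5 = 19.4875
  Sum = 129.1775 µg/mL·h
Tail: C_last/k_e = 36.72/0.291 = 126.186
AUC_0→∞ (oral capsule) = 129.1775 + 126.186 = 255.3635 µg/mL·h
F = (AUC_ev/D_ev)/(AUC_iv/D_iv) = (255.3635/300)/(368/200) = 0.851212/1.84 = 0.4626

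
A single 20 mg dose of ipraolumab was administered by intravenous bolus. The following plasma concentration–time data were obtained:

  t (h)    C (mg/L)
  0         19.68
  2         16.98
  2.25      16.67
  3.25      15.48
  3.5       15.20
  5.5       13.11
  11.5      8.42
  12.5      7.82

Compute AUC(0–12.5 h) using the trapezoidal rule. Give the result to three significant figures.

Trapezoidal AUC_0→12.5:
  [0→2]: (19.68+16.98)/2 × 2 = 36.66
  [2→2.25]: (16.98+16.67)/2 × 0.25 = 4.20625
  [2.25→3.25]: (16.67+15.48)/2 × 1 = 16.075
  [3.25→3.5]: (15.48+15.20)/2 × 0.25 = 3.835
  [3.5→5.5]: (15.20+13.11)/2 × 2 = 28.31
  [5.5→11.5]: (13.11+8.42)/2 × 6 = 64.59
  [11.5→12.5]: (8.42+7.82)/2 × 1 = 8.12
  Sum = 161.79625 mg/L·h

AUC = 162 mg/L·h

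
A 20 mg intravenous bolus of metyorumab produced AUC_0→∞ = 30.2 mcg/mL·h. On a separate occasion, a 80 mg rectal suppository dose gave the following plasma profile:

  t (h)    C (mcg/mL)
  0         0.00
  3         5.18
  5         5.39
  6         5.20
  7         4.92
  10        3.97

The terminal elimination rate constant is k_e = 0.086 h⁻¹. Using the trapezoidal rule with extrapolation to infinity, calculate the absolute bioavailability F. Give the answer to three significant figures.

Trapezoidal AUC_0→10 (rectal suppository):
  [0→3]: (0.00+5.18)/2 × 3 = 7.77
  [3→5]: (5.18+5.39)/2 × 2 = 10.57
  [5→6]: (5.39+5.20)/2 × 1 = 5.295
  [6→7]: (5.20+4.92)/2 × 1 = 5.06
  [7→10]: (4.92+3.97)/2 × 3 = 13.335
  Sum = 42.03 mcg/mL·h
Tail: C_last/k_e = 3.97/0.086 = 46.163
AUC_0→∞ (rectal suppository) = 42.03 + 46.163 = 88.193 mcg/mL·h
F = (AUC_ev/D_ev)/(AUC_iv/D_iv) = (88.193/80)/(30.2/20) = 1.1024125/1.51 = 0.7301

F = 0.730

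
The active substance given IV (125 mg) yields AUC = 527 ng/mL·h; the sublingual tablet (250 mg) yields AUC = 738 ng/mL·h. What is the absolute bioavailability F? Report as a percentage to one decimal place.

F = 70.0%

F = (AUC_ev / D_ev) / (AUC_iv / D_iv)
  = (738/250) / (527/125)
  = 2.952 / 4.216 = 0.7002
  = 70.02%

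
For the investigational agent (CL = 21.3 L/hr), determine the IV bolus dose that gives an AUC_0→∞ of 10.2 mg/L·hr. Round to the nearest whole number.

Dose_iv = CL × AUC_0→∞
     = 21.3 × 10.2 = 217.26 mg

Dose = 217 mg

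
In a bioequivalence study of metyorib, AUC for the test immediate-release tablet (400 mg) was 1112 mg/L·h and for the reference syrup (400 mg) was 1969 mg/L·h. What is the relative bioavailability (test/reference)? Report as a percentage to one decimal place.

F_rel = (AUC_test/D_test) / (AUC_ref/D_ref)
      = (1112/400) / (1969/400)
      = 2.78 / 4.9225 = 0.5648 = 56.48%

F_rel = 56.5%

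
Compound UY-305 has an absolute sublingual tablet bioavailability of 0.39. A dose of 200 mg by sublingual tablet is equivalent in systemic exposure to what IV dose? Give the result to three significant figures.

Systemic exposure from an extravascular dose = F × D_ev, so the equivalent IV dose is F × D_ev.
D_iv = F × D_ev = 0.39 × 200 = 78 mg

D_iv = 78.0 mg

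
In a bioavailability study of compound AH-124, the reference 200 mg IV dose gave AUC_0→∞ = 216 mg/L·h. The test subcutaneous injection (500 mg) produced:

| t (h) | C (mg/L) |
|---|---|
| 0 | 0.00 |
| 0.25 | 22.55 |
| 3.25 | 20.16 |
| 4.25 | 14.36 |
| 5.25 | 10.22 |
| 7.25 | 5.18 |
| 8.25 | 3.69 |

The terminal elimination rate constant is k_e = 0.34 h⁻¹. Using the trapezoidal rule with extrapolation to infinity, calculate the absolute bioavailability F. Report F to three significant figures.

F = 0.235

Trapezoidal AUC_0→8.25 (subcutaneous injection):
  [0→0.25]: (0.00+22.55)/2 × 0.25 = 2.81875
  [0.25→3.25]: (22.55+20.16)/2 × 3 = 64.065
  [3.25→4.25]: (20.16+14.36)/2 × 1 = 17.26
  [4.25→5.25]: (14.36+10.22)/2 × 1 = 12.29
  [5.25→7.25]: (10.22+5.18)/2 × 2 = 15.4
  [7.25→8.25]: (5.18+3.69)/2 × 1 = 4.435
  Sum = 116.26875 mg/L·h
Tail: C_last/k_e = 3.69/0.34 = 10.853
AUC_0→∞ (subcutaneous injection) = 116.26875 + 10.853 = 127.12175 mg/L·h
F = (AUC_ev/D_ev)/(AUC_iv/D_iv) = (127.12175/500)/(216/200) = 0.2542435/1.08 = 0.2354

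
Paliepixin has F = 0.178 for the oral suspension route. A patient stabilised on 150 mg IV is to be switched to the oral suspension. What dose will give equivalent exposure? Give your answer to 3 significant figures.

D_oral = 843 mg

For equal systemic exposure: F × D_ev = D_iv
D_ev = D_iv / F = 150 / 0.178 = 842.697 mg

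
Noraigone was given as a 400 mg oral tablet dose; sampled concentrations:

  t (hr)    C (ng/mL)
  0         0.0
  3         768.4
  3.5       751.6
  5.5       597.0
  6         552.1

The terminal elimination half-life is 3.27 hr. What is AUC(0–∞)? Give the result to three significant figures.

Trapezoidal AUC_0→6:
  [0→3]: (0.0+768.4)/2 × 3 = 1152.6
  [3→3.5]: (768.4+751.6)/2 × 0.5 = 380.0
  [3.5→5.5]: (751.6+597.0)/2 × 2 = 1348.6
  [5.5→6]: (597.0+552.1)/2 × 0.5 = 287.275
  Sum = 3168.475 ng/mL·hr
k_e = ln2 / t½ = 0.693147 / 3.27 = 0.2120 hr^-1
Extrapolated tail: C_last / k_e = 552.1 / 0.212 = 2604.245
AUC_0→∞ = 3168.475 + 2604.245 = 5772.72 ng/mL·hr

AUC = 5770 ng/mL·hr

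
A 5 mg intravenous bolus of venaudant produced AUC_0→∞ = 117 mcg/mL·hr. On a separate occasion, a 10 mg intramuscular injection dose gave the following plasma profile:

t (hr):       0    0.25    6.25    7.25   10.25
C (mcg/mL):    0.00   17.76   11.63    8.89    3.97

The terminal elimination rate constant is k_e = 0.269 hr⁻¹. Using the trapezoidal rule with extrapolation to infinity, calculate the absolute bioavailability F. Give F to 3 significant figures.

Trapezoidal AUC_0→10.25 (intramuscular injection):
  [0→0.25]: (0.00+17.76)/2 × 0.25 = 2.22
  [0.25→6.25]: (17.76+11.63)/2 × 6 = 88.17
  [6.25→7.25]: (11.63+8.89)/2 × 1 = 10.26
  [7.25→10.25]: (8.89+3.97)/2 × 3 = 19.29
  Sum = 119.94 mcg/mL·hr
Tail: C_last/k_e = 3.97/0.269 = 14.758
AUC_0→∞ (intramuscular injection) = 119.94 + 14.758 = 134.698 mcg/mL·hr
F = (AUC_ev/D_ev)/(AUC_iv/D_iv) = (134.698/10)/(117/5) = 13.4698/23.4 = 0.5756

F = 0.576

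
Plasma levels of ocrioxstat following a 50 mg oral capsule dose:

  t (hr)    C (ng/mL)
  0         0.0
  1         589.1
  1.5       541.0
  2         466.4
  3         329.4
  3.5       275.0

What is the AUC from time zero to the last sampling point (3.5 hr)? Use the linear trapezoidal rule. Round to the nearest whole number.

AUC = 1378 ng/mL·hr

Trapezoidal AUC_0→3.5:
  [0→1]: (0.0+589.1)/2 × 1 = 294.55
  [1→1.5]: (589.1+541.0)/2 × 0.5 = 282.525
  [1.5→2]: (541.0+466.4)/2 × 0.5 = 251.85
  [2→3]: (466.4+329.4)/2 × 1 = 397.9
  [3→3.5]: (329.4+275.0)/2 × 0.5 = 151.1
  Sum = 1377.925 ng/mL·hr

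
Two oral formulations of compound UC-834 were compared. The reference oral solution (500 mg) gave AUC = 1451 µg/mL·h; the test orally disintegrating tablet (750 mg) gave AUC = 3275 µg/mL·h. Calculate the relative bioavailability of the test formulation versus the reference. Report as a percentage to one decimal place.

F_rel = (AUC_test/D_test) / (AUC_ref/D_ref)
      = (3275/750) / (1451/500)
      = 4.36667 / 2.902 = 1.5047 = 150.47%

F_rel = 150.5%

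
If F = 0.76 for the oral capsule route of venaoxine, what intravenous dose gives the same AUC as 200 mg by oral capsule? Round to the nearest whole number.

Systemic exposure from an extravascular dose = F × D_ev, so the equivalent IV dose is F × D_ev.
D_iv = F × D_ev = 0.76 × 200 = 152 mg

D_iv = 152 mg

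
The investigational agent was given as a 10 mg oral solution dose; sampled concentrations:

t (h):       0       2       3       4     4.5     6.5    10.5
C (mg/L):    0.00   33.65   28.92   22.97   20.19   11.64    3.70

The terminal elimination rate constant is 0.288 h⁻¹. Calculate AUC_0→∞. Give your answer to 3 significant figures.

AUC = 177 mg/L·h

Trapezoidal AUC_0→10.5:
  [0→2]: (0.00+33.65)/2 × 2 = 33.65
  [2→3]: (33.65+28.92)/2 × 1 = 31.285
  [3→4]: (28.92+22.97)/2 × 1 = 25.945
  [4→4.5]: (22.97+20.19)/2 × 0.5 = 10.79
  [4.5→6.5]: (20.19+11.64)/2 × 2 = 31.83
  [6.5→10.5]: (11.64+3.70)/2 × 4 = 30.68
  Sum = 164.18 mg/L·h
Extrapolated tail: C_last / k_e = 3.70 / 0.288 = 12.847
AUC_0→∞ = 164.18 + 12.847 = 177.027 mg/L·h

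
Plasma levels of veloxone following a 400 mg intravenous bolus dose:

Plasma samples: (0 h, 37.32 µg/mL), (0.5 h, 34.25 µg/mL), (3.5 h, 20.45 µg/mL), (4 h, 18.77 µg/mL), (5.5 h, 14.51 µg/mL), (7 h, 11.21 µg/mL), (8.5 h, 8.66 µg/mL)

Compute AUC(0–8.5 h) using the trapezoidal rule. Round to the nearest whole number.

Trapezoidal AUC_0→8.5:
  [0→0.5]: (37.32+34.25)/2 × 0.5 = 17.8925
  [0.5→3.5]: (34.25+20.45)/2 × 3 = 82.05
  [3.5→4]: (20.45+18.77)/2 × 0.5 = 9.805
  [4→5.5]: (18.77+14.51)/2 × 1.5 = 24.96
  [5.5→7]: (14.51+11.21)/2 × 1.5 = 19.29
  [7→8.5]: (11.21+8.66)/2 × 1.5 = 14.9025
  Sum = 168.9 µg/mL·h

AUC = 169 µg/mL·h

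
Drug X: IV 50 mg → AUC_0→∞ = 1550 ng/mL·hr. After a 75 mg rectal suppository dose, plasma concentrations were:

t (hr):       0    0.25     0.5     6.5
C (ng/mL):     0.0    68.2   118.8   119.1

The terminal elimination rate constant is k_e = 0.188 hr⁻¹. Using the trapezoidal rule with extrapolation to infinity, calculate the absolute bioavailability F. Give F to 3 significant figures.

Trapezoidal AUC_0→6.5 (rectal suppository):
  [0→0.25]: (0.0+68.2)/2 × 0.25 = 8.525
  [0.25→0.5]: (68.2+118.8)/2 × 0.25 = 23.375
  [0.5→6.5]: (118.8+119.1)/2 × 6 = 713.7
  Sum = 745.6 ng/mL·hr
Tail: C_last/k_e = 119.1/0.188 = 633.511
AUC_0→∞ (rectal suppository) = 745.6 + 633.511 = 1379.111 ng/mL·hr
F = (AUC_ev/D_ev)/(AUC_iv/D_iv) = (1379.111/75)/(1550/50) = 18.3881/31 = 0.5932

F = 0.593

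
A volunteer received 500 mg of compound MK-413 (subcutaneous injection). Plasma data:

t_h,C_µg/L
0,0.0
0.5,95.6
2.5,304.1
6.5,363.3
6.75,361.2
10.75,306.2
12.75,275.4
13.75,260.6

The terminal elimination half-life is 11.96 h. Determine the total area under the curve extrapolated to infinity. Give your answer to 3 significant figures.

Trapezoidal AUC_0→13.75:
  [0→0.5]: (0.0+95.6)/2 × 0.5 = 23.9
  [0.5→2.5]: (95.6+304.1)/2 × 2 = 399.7
  [2.5→6.5]: (304.1+363.3)/2 × 4 = 1334.8
  [6.5→6.75]: (363.3+361.2)/2 × 0.25 = 90.5625
  [6.75→10.75]: (361.2+306.2)/2 × 4 = 1334.8
  [10.75→12.75]: (306.2+275.4)/2 × 2 = 581.6
  [12.75→13.75]: (275.4+260.6)/2 × 1 = 268.0
  Sum = 4033.3625 µg/L·h
k_e = ln2 / t½ = 0.693147 / 11.96 = 0.0580 h^-1
Extrapolated tail: C_last / k_e = 260.6 / 0.058 = 4493.103
AUC_0→∞ = 4033.3625 + 4493.103 = 8526.4655 µg/L·h

AUC = 8530 µg/L·h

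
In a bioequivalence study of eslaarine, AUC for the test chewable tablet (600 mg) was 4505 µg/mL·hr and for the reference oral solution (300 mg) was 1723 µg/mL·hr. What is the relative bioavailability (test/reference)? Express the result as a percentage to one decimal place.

F_rel = 130.7%

F_rel = (AUC_test/D_test) / (AUC_ref/D_ref)
      = (4505/600) / (1723/300)
      = 7.50833 / 5.74333 = 1.3073 = 130.73%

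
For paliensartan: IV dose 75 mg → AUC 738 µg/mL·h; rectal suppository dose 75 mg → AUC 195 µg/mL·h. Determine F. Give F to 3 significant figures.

F = (AUC_ev / D_ev) / (AUC_iv / D_iv)
  = (195/75) / (738/75)
  = 2.6 / 9.84 = 0.2642

F = 0.264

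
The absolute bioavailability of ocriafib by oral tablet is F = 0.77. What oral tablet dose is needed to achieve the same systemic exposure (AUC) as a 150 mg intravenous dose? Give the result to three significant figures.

For equal systemic exposure: F × D_ev = D_iv
D_ev = D_iv / F = 150 / 0.77 = 194.805 mg

D_oral = 195 mg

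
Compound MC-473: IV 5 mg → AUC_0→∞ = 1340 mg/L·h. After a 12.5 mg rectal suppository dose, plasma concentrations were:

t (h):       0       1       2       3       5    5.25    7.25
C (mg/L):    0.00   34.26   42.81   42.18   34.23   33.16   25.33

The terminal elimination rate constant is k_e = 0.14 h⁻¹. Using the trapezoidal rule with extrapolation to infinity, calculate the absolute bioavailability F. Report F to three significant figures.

F = 0.126

Trapezoidal AUC_0→7.25 (rectal suppository):
  [0→1]: (0.00+34.26)/2 × 1 = 17.13
  [1→2]: (34.26+42.81)/2 × 1 = 38.535
  [2→3]: (42.81+42.18)/2 × 1 = 42.495
  [3→5]: (42.18+34.23)/2 × 2 = 76.41
  [5→5.25]: (34.23+33.16)/2 × 0.25 = 8.42375
  [5.25→7.25]: (33.16+25.33)/2 × 2 = 58.49
  Sum = 241.48375 mg/L·h
Tail: C_last/k_e = 25.33/0.14 = 180.929
AUC_0→∞ (rectal suppository) = 241.48375 + 180.929 = 422.41275 mg/L·h
F = (AUC_ev/D_ev)/(AUC_iv/D_iv) = (422.41275/12.5)/(1340/5) = 33.79302/268 = 0.1261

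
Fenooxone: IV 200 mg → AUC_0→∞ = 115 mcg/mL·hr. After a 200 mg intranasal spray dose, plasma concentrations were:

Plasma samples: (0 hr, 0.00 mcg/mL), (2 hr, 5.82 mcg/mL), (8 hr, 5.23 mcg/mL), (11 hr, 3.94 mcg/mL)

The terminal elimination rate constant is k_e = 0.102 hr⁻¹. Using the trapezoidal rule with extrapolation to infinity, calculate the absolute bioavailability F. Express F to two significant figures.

Trapezoidal AUC_0→11 (intranasal spray):
  [0→2]: (0.00+5.82)/2 × 2 = 5.82
  [2→8]: (5.82+5.23)/2 × 6 = 33.15
  [8→11]: (5.23+3.94)/2 × 3 = 13.755
  Sum = 52.725 mcg/mL·hr
Tail: C_last/k_e = 3.94/0.102 = 38.627
AUC_0→∞ (intranasal spray) = 52.725 + 38.627 = 91.352 mcg/mL·hr
F = (AUC_ev/D_ev)/(AUC_iv/D_iv) = (91.352/200)/(115/200) = 0.45676/0.575 = 0.7944

F = 0.79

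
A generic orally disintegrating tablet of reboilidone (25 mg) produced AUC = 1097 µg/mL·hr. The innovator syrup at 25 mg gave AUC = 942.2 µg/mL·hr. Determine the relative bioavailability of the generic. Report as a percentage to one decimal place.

F_rel = (AUC_test/D_test) / (AUC_ref/D_ref)
      = (1097/25) / (942.2/25)
      = 43.88 / 37.688 = 1.1643 = 116.43%

F_rel = 116.4%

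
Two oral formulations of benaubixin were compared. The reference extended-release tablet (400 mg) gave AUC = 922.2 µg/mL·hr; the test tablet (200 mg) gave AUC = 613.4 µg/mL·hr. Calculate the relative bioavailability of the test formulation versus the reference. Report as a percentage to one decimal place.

F_rel = (AUC_test/D_test) / (AUC_ref/D_ref)
      = (613.4/200) / (922.2/400)
      = 3.067 / 2.3055 = 1.3303 = 133.03%

F_rel = 133.0%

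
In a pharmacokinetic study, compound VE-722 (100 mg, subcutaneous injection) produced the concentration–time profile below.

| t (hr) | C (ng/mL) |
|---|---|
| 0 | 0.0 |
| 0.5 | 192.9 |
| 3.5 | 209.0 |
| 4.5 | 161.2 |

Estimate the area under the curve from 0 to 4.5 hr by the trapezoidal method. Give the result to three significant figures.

Trapezoidal AUC_0→4.5:
  [0→0.5]: (0.0+192.9)/2 × 0.5 = 48.225
  [0.5→3.5]: (192.9+209.0)/2 × 3 = 602.85
  [3.5→4.5]: (209.0+161.2)/2 × 1 = 185.1
  Sum = 836.175 ng/mL·hr

AUC = 836 ng/mL·hr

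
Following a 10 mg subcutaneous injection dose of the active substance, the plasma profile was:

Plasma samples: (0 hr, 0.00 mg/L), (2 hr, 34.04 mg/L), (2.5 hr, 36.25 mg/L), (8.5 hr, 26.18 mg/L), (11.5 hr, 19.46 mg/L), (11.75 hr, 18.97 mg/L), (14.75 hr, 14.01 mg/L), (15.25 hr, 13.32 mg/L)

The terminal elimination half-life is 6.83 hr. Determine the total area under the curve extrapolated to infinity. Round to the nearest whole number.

Trapezoidal AUC_0→15.25:
  [0→2]: (0.00+34.04)/2 × 2 = 34.04
  [2→2.5]: (34.04+36.25)/2 × 0.5 = 17.5725
  [2.5→8.5]: (36.25+26.18)/2 × 6 = 187.29
  [8.5→11.5]: (26.18+19.46)/2 × 3 = 68.46
  [11.5→11.75]: (19.46+18.97)/2 × 0.25 = 4.80375
  [11.75→14.75]: (18.97+14.01)/2 × 3 = 49.47
  [14.75→15.25]: (14.01+13.32)/2 × 0.5 = 6.8325
  Sum = 368.46875 mg/L·hr
k_e = ln2 / t½ = 0.693147 / 6.83 = 0.1015 hr^-1
Extrapolated tail: C_last / k_e = 13.32 / 0.1015 = 131.232
AUC_0→∞ = 368.46875 + 131.232 = 499.70075 mg/L·hr

AUC = 500 mg/L·hr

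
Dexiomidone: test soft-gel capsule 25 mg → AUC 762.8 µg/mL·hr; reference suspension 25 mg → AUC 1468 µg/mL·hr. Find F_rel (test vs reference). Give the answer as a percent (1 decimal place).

F_rel = (AUC_test/D_test) / (AUC_ref/D_ref)
      = (762.8/25) / (1468/25)
      = 30.512 / 58.72 = 0.5196 = 51.96%

F_rel = 52.0%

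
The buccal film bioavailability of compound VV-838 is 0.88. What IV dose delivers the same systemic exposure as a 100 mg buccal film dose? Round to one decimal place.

Systemic exposure from an extravascular dose = F × D_ev, so the equivalent IV dose is F × D_ev.
D_iv = F × D_ev = 0.88 × 100 = 88 mg

D_iv = 88.0 mg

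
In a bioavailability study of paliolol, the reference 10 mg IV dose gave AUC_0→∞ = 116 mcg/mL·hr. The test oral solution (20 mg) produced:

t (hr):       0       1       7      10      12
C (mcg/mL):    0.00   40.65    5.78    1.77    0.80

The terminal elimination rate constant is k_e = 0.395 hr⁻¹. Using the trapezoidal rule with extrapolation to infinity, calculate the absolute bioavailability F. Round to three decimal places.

F = 0.757

Trapezoidal AUC_0→12 (oral solution):
  [0→1]: (0.00+40.65)/2 × 1 = 20.325
  [1→7]: (40.65+5.78)/2 × 6 = 139.29
  [7→10]: (5.78+1.77)/2 × 3 = 11.325
  [10→12]: (1.77+0.80)/2 × 2 = 2.57
  Sum = 173.51 mcg/mL·hr
Tail: C_last/k_e = 0.80/0.395 = 2.025
AUC_0→∞ (oral solution) = 173.51 + 2.025 = 175.535 mcg/mL·hr
F = (AUC_ev/D_ev)/(AUC_iv/D_iv) = (175.535/20)/(116/10) = 8.77675/11.6 = 0.7566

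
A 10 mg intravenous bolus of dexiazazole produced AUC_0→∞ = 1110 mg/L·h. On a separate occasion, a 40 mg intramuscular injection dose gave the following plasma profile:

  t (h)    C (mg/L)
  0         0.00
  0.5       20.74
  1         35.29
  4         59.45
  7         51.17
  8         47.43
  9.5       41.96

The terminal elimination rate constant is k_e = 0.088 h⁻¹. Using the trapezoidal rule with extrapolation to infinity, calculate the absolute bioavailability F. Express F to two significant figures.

F = 0.21

Trapezoidal AUC_0→9.5 (intramuscular injection):
  [0→0.5]: (0.00+20.74)/2 × 0.5 = 5.185
  [0.5→1]: (20.74+35.29)/2 × 0.5 = 14.0075
  [1→4]: (35.29+59.45)/2 × 3 = 142.11
  [4→7]: (59.45+51.17)/2 × 3 = 165.93
  [7→8]: (51.17+47.43)/2 × 1 = 49.3
  [8→9.5]: (47.43+41.96)/2 × 1.5 = 67.0425
  Sum = 443.575 mg/L·h
Tail: C_last/k_e = 41.96/0.088 = 476.818
AUC_0→∞ (intramuscular injection) = 443.575 + 476.818 = 920.393 mg/L·h
F = (AUC_ev/D_ev)/(AUC_iv/D_iv) = (920.393/40)/(1110/10) = 23.009825/111 = 0.2073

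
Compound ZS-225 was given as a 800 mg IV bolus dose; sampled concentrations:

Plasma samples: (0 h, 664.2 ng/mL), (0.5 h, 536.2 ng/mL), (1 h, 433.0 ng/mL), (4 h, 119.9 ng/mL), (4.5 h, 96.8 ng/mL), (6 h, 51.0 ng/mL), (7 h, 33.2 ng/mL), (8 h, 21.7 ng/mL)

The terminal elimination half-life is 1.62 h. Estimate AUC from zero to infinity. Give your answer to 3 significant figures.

AUC = 1660 ng/mL·h

Trapezoidal AUC_0→8:
  [0→0.5]: (664.2+536.2)/2 × 0.5 = 300.1
  [0.5→1]: (536.2+433.0)/2 × 0.5 = 242.3
  [1→4]: (433.0+119.9)/2 × 3 = 829.35
  [4→4.5]: (119.9+96.8)/2 × 0.5 = 54.175
  [4.5→6]: (96.8+51.0)/2 × 1.5 = 110.85
  [6→7]: (51.0+33.2)/2 × 1 = 42.1
  [7→8]: (33.2+21.7)/2 × 1 = 27.45
  Sum = 1606.325 ng/mL·h
k_e = ln2 / t½ = 0.693147 / 1.62 = 0.4279 h^-1
Extrapolated tail: C_last / k_e = 21.7 / 0.4279 = 50.713
AUC_0→∞ = 1606.325 + 50.713 = 1657.038 ng/mL·h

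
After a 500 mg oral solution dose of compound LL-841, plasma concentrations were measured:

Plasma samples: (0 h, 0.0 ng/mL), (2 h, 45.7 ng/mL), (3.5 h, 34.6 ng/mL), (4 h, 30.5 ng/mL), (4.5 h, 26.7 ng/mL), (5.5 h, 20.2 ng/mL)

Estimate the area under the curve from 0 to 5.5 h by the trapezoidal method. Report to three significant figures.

AUC = 160 ng/mL·h

Trapezoidal AUC_0→5.5:
  [0→2]: (0.0+45.7)/2 × 2 = 45.7
  [2→3.5]: (45.7+34.6)/2 × 1.5 = 60.225
  [3.5→4]: (34.6+30.5)/2 × 0.5 = 16.275
  [4→4.5]: (30.5+26.7)/2 × 0.5 = 14.3
  [4.5→5.5]: (26.7+20.2)/2 × 1 = 23.45
  Sum = 159.95 ng/mL·h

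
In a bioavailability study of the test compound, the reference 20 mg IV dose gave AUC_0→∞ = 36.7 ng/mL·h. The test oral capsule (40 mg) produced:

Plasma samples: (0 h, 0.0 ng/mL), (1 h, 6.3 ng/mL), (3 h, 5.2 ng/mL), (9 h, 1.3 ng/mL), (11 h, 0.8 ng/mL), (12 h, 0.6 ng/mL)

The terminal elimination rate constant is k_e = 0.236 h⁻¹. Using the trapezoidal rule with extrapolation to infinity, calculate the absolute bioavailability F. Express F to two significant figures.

F = 0.54

Trapezoidal AUC_0→12 (oral capsule):
  [0→1]: (0.0+6.3)/2 × 1 = 3.15
  [1→3]: (6.3+5.2)/2 × 2 = 11.5
  [3→9]: (5.2+1.3)/2 × 6 = 19.5
  [9→11]: (1.3+0.8)/2 × 2 = 2.1
  [11→12]: (0.8+0.6)/2 × 1 = 0.7
  Sum = 36.95 ng/mL·h
Tail: C_last/k_e = 0.6/0.236 = 2.542
AUC_0→∞ (oral capsule) = 36.95 + 2.542 = 39.492 ng/mL·h
F = (AUC_ev/D_ev)/(AUC_iv/D_iv) = (39.492/40)/(36.7/20) = 0.9873/1.835 = 0.5380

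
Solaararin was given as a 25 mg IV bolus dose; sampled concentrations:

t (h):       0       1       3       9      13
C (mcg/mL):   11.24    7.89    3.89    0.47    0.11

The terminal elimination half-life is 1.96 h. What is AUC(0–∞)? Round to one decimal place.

Trapezoidal AUC_0→13:
  [0→1]: (11.24+7.89)/2 × 1 = 9.565
  [1→3]: (7.89+3.89)/2 × 2 = 11.78
  [3→9]: (3.89+0.47)/2 × 6 = 13.08
  [9→13]: (0.47+0.11)/2 × 4 = 1.16
  Sum = 35.585 mcg/mL·h
k_e = ln2 / t½ = 0.693147 / 1.96 = 0.3536 h^-1
Extrapolated tail: C_last / k_e = 0.11 / 0.3536 = 0.311
AUC_0→∞ = 35.585 + 0.311 = 35.896 mcg/mL·h

AUC = 35.9 mcg/mL·h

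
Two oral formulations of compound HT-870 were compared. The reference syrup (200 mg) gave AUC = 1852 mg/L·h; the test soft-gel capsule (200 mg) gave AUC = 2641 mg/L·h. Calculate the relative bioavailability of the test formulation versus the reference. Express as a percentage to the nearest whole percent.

F_rel = 143%

F_rel = (AUC_test/D_test) / (AUC_ref/D_ref)
      = (2641/200) / (1852/200)
      = 13.205 / 9.26 = 1.4260 = 142.60%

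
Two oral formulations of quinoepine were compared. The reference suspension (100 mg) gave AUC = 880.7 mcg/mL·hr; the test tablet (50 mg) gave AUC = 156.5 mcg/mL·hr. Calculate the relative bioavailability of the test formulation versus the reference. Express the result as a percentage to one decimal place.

F_rel = 35.5%

F_rel = (AUC_test/D_test) / (AUC_ref/D_ref)
      = (156.5/50) / (880.7/100)
      = 3.13 / 8.807 = 0.3554 = 35.54%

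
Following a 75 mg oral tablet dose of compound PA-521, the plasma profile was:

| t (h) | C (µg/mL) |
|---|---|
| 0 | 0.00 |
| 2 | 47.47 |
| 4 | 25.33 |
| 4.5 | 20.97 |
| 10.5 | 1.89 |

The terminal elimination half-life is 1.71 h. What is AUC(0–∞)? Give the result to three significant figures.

Trapezoidal AUC_0→10.5:
  [0→2]: (0.00+47.47)/2 × 2 = 47.47
  [2→4]: (47.47+25.33)/2 × 2 = 72.8
  [4→4.5]: (25.33+20.97)/2 × 0.5 = 11.575
  [4.5→10.5]: (20.97+1.89)/2 × 6 = 68.58
  Sum = 200.425 µg/mL·h
k_e = ln2 / t½ = 0.693147 / 1.71 = 0.4053 h^-1
Extrapolated tail: C_last / k_e = 1.89 / 0.4053 = 4.663
AUC_0→∞ = 200.425 + 4.663 = 205.088 µg/mL·h

AUC = 205 µg/mL·h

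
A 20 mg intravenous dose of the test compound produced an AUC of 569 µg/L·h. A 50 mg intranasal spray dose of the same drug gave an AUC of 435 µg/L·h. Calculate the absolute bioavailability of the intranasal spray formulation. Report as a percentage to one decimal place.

F = (AUC_ev / D_ev) / (AUC_iv / D_iv)
  = (435/50) / (569/20)
  = 8.7 / 28.45 = 0.3058
  = 30.58%

F = 30.6%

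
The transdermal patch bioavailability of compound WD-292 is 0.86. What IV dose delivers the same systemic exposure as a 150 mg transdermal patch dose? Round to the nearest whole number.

D_iv = 129 mg

Systemic exposure from an extravascular dose = F × D_ev, so the equivalent IV dose is F × D_ev.
D_iv = F × D_ev = 0.86 × 150 = 129 mg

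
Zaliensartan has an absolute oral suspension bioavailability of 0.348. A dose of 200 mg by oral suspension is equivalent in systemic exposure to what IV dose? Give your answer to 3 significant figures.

D_iv = 69.6 mg

Systemic exposure from an extravascular dose = F × D_ev, so the equivalent IV dose is F × D_ev.
D_iv = F × D_ev = 0.348 × 200 = 69.6 mg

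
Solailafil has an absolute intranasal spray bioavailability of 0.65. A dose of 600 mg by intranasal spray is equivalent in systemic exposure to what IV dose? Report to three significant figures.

D_iv = 390 mg

Systemic exposure from an extravascular dose = F × D_ev, so the equivalent IV dose is F × D_ev.
D_iv = F × D_ev = 0.65 × 600 = 390 mg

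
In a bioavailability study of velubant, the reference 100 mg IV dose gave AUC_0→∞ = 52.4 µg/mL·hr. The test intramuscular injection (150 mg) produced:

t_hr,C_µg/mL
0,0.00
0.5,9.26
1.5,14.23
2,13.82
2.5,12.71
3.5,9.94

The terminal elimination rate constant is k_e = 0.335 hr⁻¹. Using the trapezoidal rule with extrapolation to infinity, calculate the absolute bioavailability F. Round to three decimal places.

Trapezoidal AUC_0→3.5 (intramuscular injection):
  [0→0.5]: (0.00+9.26)/2 × 0.5 = 2.315
  [0.5→1.5]: (9.26+14.23)/2 × 1 = 11.745
  [1.5→2]: (14.23+13.82)/2 × 0.5 = 7.0125
  [2→2.5]: (13.82+12.71)/2 × 0.5 = 6.6325
  [2.5→3.5]: (12.71+9.94)/2 × 1 = 11.325
  Sum = 39.03 µg/mL·hr
Tail: C_last/k_e = 9.94/0.335 = 29.672
AUC_0→∞ (intramuscular injection) = 39.03 + 29.672 = 68.702 µg/mL·hr
F = (AUC_ev/D_ev)/(AUC_iv/D_iv) = (68.702/150)/(52.4/100) = 0.458013/0.524 = 0.8741

F = 0.874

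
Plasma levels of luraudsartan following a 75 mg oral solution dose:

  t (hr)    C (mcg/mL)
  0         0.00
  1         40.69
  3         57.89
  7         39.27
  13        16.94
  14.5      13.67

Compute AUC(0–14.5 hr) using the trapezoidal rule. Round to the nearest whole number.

AUC = 505 mcg/mL·hr

Trapezoidal AUC_0→14.5:
  [0→1]: (0.00+40.69)/2 × 1 = 20.345
  [1→3]: (40.69+57.89)/2 × 2 = 98.58
  [3→7]: (57.89+39.27)/2 × 4 = 194.32
  [7→13]: (39.27+16.94)/2 × 6 = 168.63
  [13→14.5]: (16.94+13.67)/2 × 1.5 = 22.9575
  Sum = 504.8325 mcg/mL·hr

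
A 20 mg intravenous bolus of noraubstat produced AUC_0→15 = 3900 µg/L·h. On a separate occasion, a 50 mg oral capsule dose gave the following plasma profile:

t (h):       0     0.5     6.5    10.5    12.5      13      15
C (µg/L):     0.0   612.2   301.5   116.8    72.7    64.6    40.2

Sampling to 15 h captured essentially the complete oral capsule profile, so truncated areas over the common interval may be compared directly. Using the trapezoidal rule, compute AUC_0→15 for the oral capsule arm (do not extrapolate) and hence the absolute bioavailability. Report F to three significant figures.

F = 0.416

Trapezoidal AUC_0→15 (oral capsule):
  [0→0.5]: (0.0+612.2)/2 × 0.5 = 153.05
  [0.5→6.5]: (612.2+301.5)/2 × 6 = 2741.1
  [6.5→10.5]: (301.5+116.8)/2 × 4 = 836.6
  [10.5→12.5]: (116.8+72.7)/2 × 2 = 189.5
  [12.5→13]: (72.7+64.6)/2 × 0.5 = 34.325
  [13→15]: (64.6+40.2)/2 × 2 = 104.8
  Sum = 4059.375 µg/L·h
F = (AUC_ev/D_ev)/(AUC_iv/D_iv) = (4059.375/50)/(3900/20) = 81.1875/195 = 0.4163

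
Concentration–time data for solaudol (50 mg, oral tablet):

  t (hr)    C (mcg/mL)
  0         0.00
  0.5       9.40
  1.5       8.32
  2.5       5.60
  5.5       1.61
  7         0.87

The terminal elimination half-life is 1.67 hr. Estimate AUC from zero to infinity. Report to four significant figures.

AUC = 32.94 mcg/mL·hr

Trapezoidal AUC_0→7:
  [0→0.5]: (0.00+9.40)/2 × 0.5 = 2.35
  [0.5→1.5]: (9.40+8.32)/2 × 1 = 8.86
  [1.5→2.5]: (8.32+5.60)/2 × 1 = 6.96
  [2.5→5.5]: (5.60+1.61)/2 × 3 = 10.815
  [5.5→7]: (1.61+0.87)/2 × 1.5 = 1.86
  Sum = 30.845 mcg/mL·hr
k_e = ln2 / t½ = 0.693147 / 1.67 = 0.4151 hr^-1
Extrapolated tail: C_last / k_e = 0.87 / 0.4151 = 2.096
AUC_0→∞ = 30.845 + 2.096 = 32.941 mcg/mL·hr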